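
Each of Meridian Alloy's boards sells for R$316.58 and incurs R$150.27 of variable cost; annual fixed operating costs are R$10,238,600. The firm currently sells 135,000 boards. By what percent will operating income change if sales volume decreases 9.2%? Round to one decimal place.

-16.9%

At 135,000 units, contribution = 135,000 × R$166.31 = R$22,451,850.00.
EBIT = R$22,451,850.00 − R$10,238,600 = R$12,213,250.00.
So DOL = total CM / EBIT = R$22,451,850.00 / R$12,213,250.00 = 1.8383.
Operating income changes by 1.8383 × -9.2% = -16.9%.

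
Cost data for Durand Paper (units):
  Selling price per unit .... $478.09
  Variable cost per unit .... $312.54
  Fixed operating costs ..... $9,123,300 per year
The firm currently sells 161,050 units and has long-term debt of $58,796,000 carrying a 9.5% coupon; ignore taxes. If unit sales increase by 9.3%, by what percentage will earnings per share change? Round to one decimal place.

At 161,050 units, contribution = 161,050 × $165.55 = $26,661,827.50.
EBIT = $26,661,827.50 − $9,123,300 = $17,538,527.50.
Interest = $5,585,620.00, so EBIT − I = $11,952,907.50.
DCL = total CM / (EBIT − I) = $26,661,827.50 / $11,952,907.50 = 2.2306.
%ΔEPS = DCL × %ΔSales = 2.2306 × +9.3% = +20.7%.

+20.7%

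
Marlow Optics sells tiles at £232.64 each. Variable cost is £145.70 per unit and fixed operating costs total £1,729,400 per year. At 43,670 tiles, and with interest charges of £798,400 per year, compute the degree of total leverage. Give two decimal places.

At 43,670 units, contribution = 43,670 × £86.94 = £3,796,669.80.
EBIT = £3,796,669.80 − £1,729,400 = £2,067,269.80. Interest = £798,400.00, so EBIT − I = £1,268,869.80.
DCL = contribution ÷ (EBIT − I) = £3,796,669.80 ÷ £1,268,869.80 = 2.9922.

2.99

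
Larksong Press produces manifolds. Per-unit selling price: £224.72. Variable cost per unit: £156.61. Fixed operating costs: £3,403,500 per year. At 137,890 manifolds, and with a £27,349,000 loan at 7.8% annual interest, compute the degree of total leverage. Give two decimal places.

2.44

At 137,890 units, contribution = 137,890 × £68.11 = £9,391,687.90.
EBIT = £9,391,687.90 − £3,403,500 = £5,988,187.90. Interest = £2,133,222.00.
DOL = £9,391,687.90 ÷ £5,988,187.90 = 1.5684; DFL = £5,988,187.90 ÷ £3,854,965.90 = 1.5534.
DCL = DOL × DFL = 1.5684 × 1.5534 = 2.4364.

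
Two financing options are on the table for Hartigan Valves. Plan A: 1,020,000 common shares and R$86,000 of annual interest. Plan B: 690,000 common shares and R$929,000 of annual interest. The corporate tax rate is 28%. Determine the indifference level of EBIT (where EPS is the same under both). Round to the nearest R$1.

R$2,691,636

Set EPS_A = EPS_B: (EBIT − R$86,000)(1 − 0.28) ÷ 1,020,000 = (EBIT − R$929,000)(1 − 0.28) ÷ 690,000.
Cancelling (1 − t) and cross-multiplying: 690,000·(EBIT − 86,000) = 1,020,000·(EBIT − 929,000).
EBIT × (1,020,000 − 690,000) = 929,000 × 1,020,000 − 86,000 × 690,000 = 888,240,000,000, so EBIT = 888,240,000,000 ÷ 330,000 = 2,691,636.36.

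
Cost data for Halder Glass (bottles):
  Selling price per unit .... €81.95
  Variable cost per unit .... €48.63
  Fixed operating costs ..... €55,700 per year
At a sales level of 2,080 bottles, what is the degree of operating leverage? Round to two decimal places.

Contribution at this volume is 2,080 × €33.32 = €69,305.60.
Subtracting fixed costs: EBIT = €69,305.60 − €55,700 = €13,605.60.
So DOL = total CM / EBIT = €69,305.60 / €13,605.60 = 5.0939.

5.09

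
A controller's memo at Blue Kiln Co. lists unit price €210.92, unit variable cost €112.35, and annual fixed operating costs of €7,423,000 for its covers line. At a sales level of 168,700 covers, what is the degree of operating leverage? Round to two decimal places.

1.81

Contribution at this volume is 168,700 × €98.57 = €16,628,759.00.
EBIT = €16,628,759.00 − €7,423,000 = €9,205,759.00.
So DOL = total CM / EBIT = €16,628,759.00 / €9,205,759.00 = 1.8063.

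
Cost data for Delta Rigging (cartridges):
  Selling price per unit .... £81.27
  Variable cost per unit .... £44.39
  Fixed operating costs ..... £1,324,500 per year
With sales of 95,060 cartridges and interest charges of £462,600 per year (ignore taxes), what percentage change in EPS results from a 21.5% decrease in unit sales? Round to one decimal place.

-43.9%

Contribution at this volume is 95,060 × £36.88 = £3,505,812.80.
Subtracting fixed costs: EBIT = £3,505,812.80 − £1,324,500 = £2,181,312.80.
After interest of £462,600.00, pre-tax earnings = £1,718,712.80.
DCL = total CM / (EBIT − I) = £3,505,812.80 / £1,718,712.80 = 2.0398.
EPS therefore changes by 2.0398 × (-21.5%) = -43.9%.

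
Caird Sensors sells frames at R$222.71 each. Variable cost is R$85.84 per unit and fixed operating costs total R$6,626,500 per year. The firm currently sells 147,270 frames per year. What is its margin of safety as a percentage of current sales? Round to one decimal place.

Contribution margin per unit = R$222.71 − R$85.84 = R$136.87. Break-even units = R$6,626,500 ÷ R$136.87 = 48,414.55; break-even revenue = 48,414.55 × R$222.71 = R$10,782,405.31.
Actual sales revenue = 147,270 × R$222.71 = R$32,798,501.70.
Margin of safety = (R$32,798,501.70 − R$10,782,405.31) ÷ R$32,798,501.70 = 67.1%.

67.1%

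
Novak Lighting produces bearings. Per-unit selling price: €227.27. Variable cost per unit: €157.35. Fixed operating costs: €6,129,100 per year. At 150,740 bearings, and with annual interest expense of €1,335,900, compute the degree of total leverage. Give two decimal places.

3.43

Contribution at this volume is 150,740 × €69.92 = €10,539,740.80.
Operating income = contribution − fixed costs = €10,539,740.80 − €6,129,100 = €4,410,640.80. Interest = €1,335,900.00, so EBIT − I = €3,074,740.80.
DCL = contribution ÷ (EBIT − I) = €10,539,740.80 ÷ €3,074,740.80 = 3.4278.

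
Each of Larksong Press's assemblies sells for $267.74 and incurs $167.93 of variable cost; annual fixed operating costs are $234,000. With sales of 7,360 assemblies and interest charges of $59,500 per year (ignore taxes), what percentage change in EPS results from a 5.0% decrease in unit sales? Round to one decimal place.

-8.3%

Contribution at this volume is 7,360 × $99.81 = $734,601.60.
Subtracting fixed costs: EBIT = $734,601.60 − $234,000 = $500,601.60.
After interest of $59,500.00, pre-tax earnings = $441,101.60.
Degree of combined leverage = contribution ÷ (EBIT − I) = $734,601.60 ÷ $441,101.60 = 1.6654.
%ΔEPS = DCL × %ΔSales = 1.6654 × -5.0% = -8.3%.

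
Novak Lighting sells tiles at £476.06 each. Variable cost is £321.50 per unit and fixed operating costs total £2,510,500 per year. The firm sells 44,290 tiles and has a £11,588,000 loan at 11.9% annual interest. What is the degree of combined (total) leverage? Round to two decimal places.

Contribution at this volume is 44,290 × £154.56 = £6,845,462.40.
Subtracting fixed costs: EBIT = £6,845,462.40 − £2,510,500 = £4,334,962.40. Interest = £1,378,972.00.
DOL = £6,845,462.40 ÷ £4,334,962.40 = 1.5791; DFL = £4,334,962.40 ÷ £2,955,990.40 = 1.4665.
DCL = DOL × DFL = 1.5791 × 1.4665 = 2.3158.

2.32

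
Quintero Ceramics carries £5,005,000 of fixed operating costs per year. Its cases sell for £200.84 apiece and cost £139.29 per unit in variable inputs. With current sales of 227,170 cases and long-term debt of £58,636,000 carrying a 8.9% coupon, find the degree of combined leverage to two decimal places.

At 227,170 units, contribution = 227,170 × £61.55 = £13,982,313.50.
Subtracting fixed costs: EBIT = £13,982,313.50 − £5,005,000 = £8,977,313.50. Interest = £5,218,604.00.
DOL = £13,982,313.50 ÷ £8,977,313.50 = 1.5575; DFL = £8,977,313.50 ÷ £3,758,709.50 = 2.3884.
Combined leverage = 1.5575 × 2.3884 = 3.7199.

3.72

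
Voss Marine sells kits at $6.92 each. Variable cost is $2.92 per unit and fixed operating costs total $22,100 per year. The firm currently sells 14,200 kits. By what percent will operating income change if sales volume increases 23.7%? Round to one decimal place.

Contribution at this volume is 14,200 × $4.00 = $56,800.00.
Subtracting fixed costs: EBIT = $56,800.00 − $22,100 = $34,700.00.
DOL = contribution ÷ EBIT = $56,800.00 ÷ $34,700.00 = 1.6369.
%ΔEBIT = DOL × %ΔSales = 1.6369 × +23.7% = +38.8%.

+38.8%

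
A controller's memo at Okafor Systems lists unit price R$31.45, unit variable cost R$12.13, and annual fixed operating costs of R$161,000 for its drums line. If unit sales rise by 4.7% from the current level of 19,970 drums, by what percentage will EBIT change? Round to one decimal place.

+8.1%

At 19,970 units, contribution = 19,970 × R$19.32 = R$385,820.40.
EBIT = R$385,820.40 − R$161,000 = R$224,820.40.
Degree of operating leverage = R$385,820.40 / R$224,820.40 = 1.7161.
%ΔEBIT = DOL × %ΔSales = 1.7161 × +4.7% = +8.1%.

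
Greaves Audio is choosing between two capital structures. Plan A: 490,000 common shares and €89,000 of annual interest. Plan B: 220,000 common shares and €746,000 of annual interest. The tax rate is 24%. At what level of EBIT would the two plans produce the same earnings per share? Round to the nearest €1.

At indifference, (EBIT − 89,000)(1 − t)/490,000 = (EBIT − 746,000)(1 − t)/220,000.
The (1 − t) factor cancels: (EBIT − 89,000) × 220,000 = (EBIT − 746,000) × 490,000.
Solving, EBIT = (746,000·490,000 − 89,000·220,000) / (490,000 − 220,000) = 345,960,000,000 / 270,000 = 1,281,333.33.

€1,281,333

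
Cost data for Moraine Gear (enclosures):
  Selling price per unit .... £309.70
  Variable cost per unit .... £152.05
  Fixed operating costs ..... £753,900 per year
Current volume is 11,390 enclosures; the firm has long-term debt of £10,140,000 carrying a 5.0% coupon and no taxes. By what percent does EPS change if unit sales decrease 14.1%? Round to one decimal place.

At 11,390 units, contribution = 11,390 × £157.65 = £1,795,633.50.
Operating income = contribution − fixed costs = £1,795,633.50 − £753,900 = £1,041,733.50.
Interest = £507,000.00, so EBIT − I = £534,733.50.
Degree of combined leverage = contribution ÷ (EBIT − I) = £1,795,633.50 ÷ £534,733.50 = 3.3580.
EPS therefore changes by 3.3580 × (-14.1%) = -47.3%.

-47.3%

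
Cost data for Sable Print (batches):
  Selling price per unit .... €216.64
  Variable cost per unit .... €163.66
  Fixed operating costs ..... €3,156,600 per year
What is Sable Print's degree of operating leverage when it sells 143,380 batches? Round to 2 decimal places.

Contribution at this volume is 143,380 × €52.98 = €7,596,272.40.
Operating income = contribution − fixed costs = €7,596,272.40 − €3,156,600 = €4,439,672.40.
So DOL = total CM / EBIT = €7,596,272.40 / €4,439,672.40 = 1.7110.

1.71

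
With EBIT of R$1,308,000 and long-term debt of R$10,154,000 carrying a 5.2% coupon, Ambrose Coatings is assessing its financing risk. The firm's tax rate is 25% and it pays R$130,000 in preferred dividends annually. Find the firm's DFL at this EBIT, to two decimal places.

2.16

Annual interest charges come to R$528,008.00.
Preferred dividends grossed up pre-tax: R$130,000 / (1 − 0.25) = R$173,333.33.
DFL = EBIT ÷ [EBIT − I − D_p/(1−t)] = R$1,308,000 ÷ [R$1,308,000 − R$528,008.00 − R$173,333.33] = R$1,308,000 ÷ R$606,658.67 = 2.1561.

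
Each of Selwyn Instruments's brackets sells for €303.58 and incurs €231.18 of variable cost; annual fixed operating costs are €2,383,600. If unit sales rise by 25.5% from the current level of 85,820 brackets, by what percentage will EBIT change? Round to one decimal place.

Contribution at this volume is 85,820 × €72.40 = €6,213,368.00.
EBIT = €6,213,368.00 − €2,383,600 = €3,829,768.00.
Degree of operating leverage = €6,213,368.00 / €3,829,768.00 = 1.6224.
So EBIT moves 1.6224 × (+25.5%) = +41.4%.

+41.4%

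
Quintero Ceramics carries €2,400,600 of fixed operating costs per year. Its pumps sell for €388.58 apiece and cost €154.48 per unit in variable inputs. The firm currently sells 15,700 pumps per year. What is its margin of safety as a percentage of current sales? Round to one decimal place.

Contribution margin per unit = €388.58 − €154.48 = €234.10. Break-even units = €2,400,600 ÷ €234.10 = 10,254.59; break-even revenue = 10,254.59 × €388.58 = €3,984,729.38.
Actual sales revenue = 15,700 × €388.58 = €6,100,706.00.
Margin of safety = (€6,100,706.00 − €3,984,729.38) ÷ €6,100,706.00 = 34.7%.

34.7%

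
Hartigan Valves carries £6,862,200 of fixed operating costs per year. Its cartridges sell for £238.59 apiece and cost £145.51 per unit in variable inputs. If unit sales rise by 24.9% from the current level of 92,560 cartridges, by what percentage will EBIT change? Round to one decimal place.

+122.4%

At 92,560 units, contribution = 92,560 × £93.08 = £8,615,484.80.
Operating income = contribution − fixed costs = £8,615,484.80 − £6,862,200 = £1,753,284.80.
Degree of operating leverage = £8,615,484.80 / £1,753,284.80 = 4.9139.
Operating income changes by 4.9139 × +24.9% = +122.4%.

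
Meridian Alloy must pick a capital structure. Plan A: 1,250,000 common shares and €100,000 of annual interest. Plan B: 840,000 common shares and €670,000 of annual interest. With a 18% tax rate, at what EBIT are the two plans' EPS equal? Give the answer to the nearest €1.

Set EPS_A = EPS_B: (EBIT − €100,000)(1 − 0.18) ÷ 1,250,000 = (EBIT − €670,000)(1 − 0.18) ÷ 840,000.
Cancelling (1 − t) and cross-multiplying: 840,000·(EBIT − 100,000) = 1,250,000·(EBIT − 670,000).
Solving, EBIT = (670,000·1,250,000 − 100,000·840,000) / (1,250,000 − 840,000) = 753,500,000,000 / 410,000 = 1,837,804.88.

€1,837,805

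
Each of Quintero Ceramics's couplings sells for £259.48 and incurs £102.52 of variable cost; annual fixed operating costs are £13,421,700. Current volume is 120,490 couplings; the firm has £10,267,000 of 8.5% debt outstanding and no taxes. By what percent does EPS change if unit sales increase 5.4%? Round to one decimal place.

Contribution at this volume is 120,490 × £156.96 = £18,912,110.40.
Operating income = contribution − fixed costs = £18,912,110.40 − £13,421,700 = £5,490,410.40.
Interest = £872,695.00, so EBIT − I = £4,617,715.40.
Degree of combined leverage = contribution ÷ (EBIT − I) = £18,912,110.40 ÷ £4,617,715.40 = 4.0956.
%ΔEPS = DCL × %ΔSales = 4.0956 × +5.4% = +22.1%.

+22.1%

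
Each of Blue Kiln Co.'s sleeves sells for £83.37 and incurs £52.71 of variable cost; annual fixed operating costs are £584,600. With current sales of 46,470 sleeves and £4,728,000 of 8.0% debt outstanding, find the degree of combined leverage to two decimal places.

3.08

At 46,470 units, contribution = 46,470 × £30.66 = £1,424,770.20.
EBIT = £1,424,770.20 − £584,600 = £840,170.20. Interest = £378,240.00.
DOL = £1,424,770.20 ÷ £840,170.20 = 1.6958; DFL = £840,170.20 ÷ £461,930.20 = 1.8188.
Combined leverage = 1.6958 × 1.8188 = 3.0843.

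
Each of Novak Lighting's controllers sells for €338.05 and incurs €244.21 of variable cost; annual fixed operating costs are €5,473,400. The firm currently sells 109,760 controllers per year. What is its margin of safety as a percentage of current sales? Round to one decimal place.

Each unit contributes €338.05 − €244.21 = €93.84. Break-even units = €5,473,400 ÷ €93.84 = 58,326.94; break-even revenue = 58,326.94 × €338.05 = €19,717,421.89.
Current sales = 109,760 × €338.05 = €37,104,368.00.
Margin of safety = (€37,104,368.00 − €19,717,421.89) ÷ €37,104,368.00 = 46.9%.

46.9%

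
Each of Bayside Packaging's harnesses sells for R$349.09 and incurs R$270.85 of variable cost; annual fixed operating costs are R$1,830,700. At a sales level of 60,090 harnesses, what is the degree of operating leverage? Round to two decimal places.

1.64

Contribution at this volume is 60,090 × R$78.24 = R$4,701,441.60.
Operating income = contribution − fixed costs = R$4,701,441.60 − R$1,830,700 = R$2,870,741.60.
Degree of operating leverage = R$4,701,441.60 / R$2,870,741.60 = 1.6377.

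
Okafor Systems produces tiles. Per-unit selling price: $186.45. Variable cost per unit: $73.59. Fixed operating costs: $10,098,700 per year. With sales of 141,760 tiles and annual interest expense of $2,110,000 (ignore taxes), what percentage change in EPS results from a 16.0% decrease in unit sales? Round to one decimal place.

Total contribution margin = 141,760 × $112.86 = $15,999,033.60.
Subtracting fixed costs: EBIT = $15,999,033.60 − $10,098,700 = $5,900,333.60.
After interest of $2,110,000.00, pre-tax earnings = $3,790,333.60.
DCL = total CM / (EBIT − I) = $15,999,033.60 / $3,790,333.60 = 4.2210.
%ΔEPS = DCL × %ΔSales = 4.2210 × -16.0% = -67.5%.

-67.5%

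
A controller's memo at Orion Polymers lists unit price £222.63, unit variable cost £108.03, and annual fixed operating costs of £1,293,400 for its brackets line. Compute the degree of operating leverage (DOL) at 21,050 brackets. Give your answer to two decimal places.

At 21,050 units, contribution = 21,050 × £114.60 = £2,412,330.00.
EBIT = £2,412,330.00 − £1,293,400 = £1,118,930.00.
So DOL = total CM / EBIT = £2,412,330.00 / £1,118,930.00 = 2.1559.

2.16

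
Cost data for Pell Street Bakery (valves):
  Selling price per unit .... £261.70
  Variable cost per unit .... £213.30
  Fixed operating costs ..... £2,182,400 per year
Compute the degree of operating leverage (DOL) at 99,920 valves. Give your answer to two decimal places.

At 99,920 units, contribution = 99,920 × £48.40 = £4,836,128.00.
Operating income = contribution − fixed costs = £4,836,128.00 − £2,182,400 = £2,653,728.00.
So DOL = total CM / EBIT = £4,836,128.00 / £2,653,728.00 = 1.8224.

1.82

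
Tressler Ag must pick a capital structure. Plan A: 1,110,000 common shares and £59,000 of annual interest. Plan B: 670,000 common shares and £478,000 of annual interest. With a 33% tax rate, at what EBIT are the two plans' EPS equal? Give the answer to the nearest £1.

At indifference, (EBIT − 59,000)(1 − t)/1,110,000 = (EBIT − 478,000)(1 − t)/670,000.
Cancelling (1 − t) and cross-multiplying: 670,000·(EBIT − 59,000) = 1,110,000·(EBIT − 478,000).
Solving, EBIT = (478,000·1,110,000 − 59,000·670,000) / (1,110,000 − 670,000) = 491,050,000,000 / 440,000 = 1,116,022.73.

£1,116,023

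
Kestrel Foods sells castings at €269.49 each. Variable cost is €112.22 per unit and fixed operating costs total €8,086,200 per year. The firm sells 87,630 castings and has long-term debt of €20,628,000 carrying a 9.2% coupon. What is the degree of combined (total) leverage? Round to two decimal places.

3.63

Contribution at this volume is 87,630 × €157.27 = €13,781,570.10.
Operating income = contribution − fixed costs = €13,781,570.10 − €8,086,200 = €5,695,370.10. Interest = €1,897,776.00.
DOL = €13,781,570.10 ÷ €5,695,370.10 = 2.4198; DFL = €5,695,370.10 ÷ €3,797,594.10 = 1.4997.
Combined leverage = 2.4198 × 1.4997 = 3.6290.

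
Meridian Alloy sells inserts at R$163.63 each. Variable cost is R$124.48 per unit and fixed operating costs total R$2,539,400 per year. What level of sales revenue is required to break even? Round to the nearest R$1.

CM per unit = R$163.63 − R$124.48 = R$39.15; CM ratio = R$39.15 / R$163.63 = 0.2393.
Break-even revenue = fixed costs × price ÷ CM = R$2,539,400 × R$163.63 ÷ R$39.15 = R$10,613,589.

R$10,613,589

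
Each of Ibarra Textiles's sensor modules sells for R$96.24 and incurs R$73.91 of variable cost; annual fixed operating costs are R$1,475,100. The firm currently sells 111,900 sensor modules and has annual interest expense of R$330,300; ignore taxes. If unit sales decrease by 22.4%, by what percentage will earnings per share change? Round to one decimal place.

At 111,900 units, contribution = 111,900 × R$22.33 = R$2,498,727.00.
Operating income = contribution − fixed costs = R$2,498,727.00 − R$1,475,100 = R$1,023,627.00.
Interest = R$330,300.00, so EBIT − I = R$693,327.00.
DCL = total CM / (EBIT − I) = R$2,498,727.00 / R$693,327.00 = 3.6040.
EPS therefore changes by 3.6040 × (-22.4%) = -80.7%.

-80.7%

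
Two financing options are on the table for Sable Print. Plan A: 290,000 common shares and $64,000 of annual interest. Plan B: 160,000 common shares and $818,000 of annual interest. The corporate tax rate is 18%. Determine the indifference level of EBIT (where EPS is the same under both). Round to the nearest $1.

At indifference, (EBIT − 64,000)(1 − t)/290,000 = (EBIT − 818,000)(1 − t)/160,000.
Cancelling (1 − t) and cross-multiplying: 160,000·(EBIT − 64,000) = 290,000·(EBIT − 818,000).
EBIT × (290,000 − 160,000) = 818,000 × 290,000 − 64,000 × 160,000 = 226,980,000,000, so EBIT = 226,980,000,000 ÷ 130,000 = 1,746,000.00.

$1,746,000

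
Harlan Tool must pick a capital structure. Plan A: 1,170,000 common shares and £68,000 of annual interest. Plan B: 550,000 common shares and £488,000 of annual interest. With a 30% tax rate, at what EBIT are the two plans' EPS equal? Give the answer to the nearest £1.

Set EPS_A = EPS_B: (EBIT − £68,000)(1 − 0.30) ÷ 1,170,000 = (EBIT − £488,000)(1 − 0.30) ÷ 550,000.
Cancelling (1 − t) and cross-multiplying: 550,000·(EBIT − 68,000) = 1,170,000·(EBIT − 488,000).
Solving, EBIT = (488,000·1,170,000 − 68,000·550,000) / (1,170,000 − 550,000) = 533,560,000,000 / 620,000 = 860,580.65.

£860,581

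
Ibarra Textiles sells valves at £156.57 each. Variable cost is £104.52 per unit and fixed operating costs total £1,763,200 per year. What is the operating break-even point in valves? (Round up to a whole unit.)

Unit CM = price − variable cost = £156.57 − £104.52 = £52.05.
Units to break even: £1,763,200 ÷ £52.05 = 33,875.12, rounded up to 33,876.

33,876 valves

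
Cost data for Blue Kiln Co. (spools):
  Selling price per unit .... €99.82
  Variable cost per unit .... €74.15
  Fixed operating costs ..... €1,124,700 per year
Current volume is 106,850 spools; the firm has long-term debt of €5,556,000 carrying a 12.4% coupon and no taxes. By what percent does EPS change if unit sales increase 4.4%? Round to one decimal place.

+13.0%

Contribution at this volume is 106,850 × €25.67 = €2,742,839.50.
Operating income = contribution − fixed costs = €2,742,839.50 − €1,124,700 = €1,618,139.50.
After interest of €688,944.00, pre-tax earnings = €929,195.50.
Degree of combined leverage = contribution ÷ (EBIT − I) = €2,742,839.50 ÷ €929,195.50 = 2.9518.
%ΔEPS = DCL × %ΔSales = 2.9518 × +4.4% = +13.0%.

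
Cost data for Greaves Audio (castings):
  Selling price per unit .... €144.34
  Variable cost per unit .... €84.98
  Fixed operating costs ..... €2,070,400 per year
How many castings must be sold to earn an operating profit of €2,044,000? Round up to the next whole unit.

69,313 castings

Unit CM = price − variable cost = €144.34 − €84.98 = €59.36.
Need Q such that Q × €59.36 − €2,070,400 = €2,044,000, i.e. Q = €4,114,400 / €59.36 = 69,312.67 → 69,313.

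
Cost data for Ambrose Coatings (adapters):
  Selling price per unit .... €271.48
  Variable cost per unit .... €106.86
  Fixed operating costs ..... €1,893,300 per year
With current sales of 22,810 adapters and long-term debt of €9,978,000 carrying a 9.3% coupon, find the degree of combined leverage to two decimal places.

4.02

Contribution at this volume is 22,810 × €164.62 = €3,754,982.20.
Subtracting fixed costs: EBIT = €3,754,982.20 − €1,893,300 = €1,861,682.20. Interest = €927,954.00.
DOL = €3,754,982.20 ÷ €1,861,682.20 = 2.0170; DFL = €1,861,682.20 ÷ €933,728.20 = 1.9938.
DCL = DOL × DFL = 2.0170 × 1.9938 = 4.0215.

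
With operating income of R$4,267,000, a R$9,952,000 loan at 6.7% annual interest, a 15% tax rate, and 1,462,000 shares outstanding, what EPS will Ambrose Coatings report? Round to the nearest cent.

Pre-tax income = R$4,267,000 − R$666,784.00 = R$3,600,216.00.
Net income = R$3,600,216.00 × (1 − 0.15) = R$3,060,183.60.
Per share: R$3,060,183.60 / 1,462,000 shares = R$2.09.

R$2.09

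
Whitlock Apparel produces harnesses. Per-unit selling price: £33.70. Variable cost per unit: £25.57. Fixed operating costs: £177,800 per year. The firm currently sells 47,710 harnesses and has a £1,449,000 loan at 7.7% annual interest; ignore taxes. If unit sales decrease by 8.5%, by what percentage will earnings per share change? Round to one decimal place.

-33.5%

Total contribution margin = 47,710 × £8.13 = £387,882.30.
Subtracting fixed costs: EBIT = £387,882.30 − £177,800 = £210,082.30.
Interest = £111,573.00, so EBIT − I = £98,509.30.
Degree of combined leverage = contribution ÷ (EBIT − I) = £387,882.30 ÷ £98,509.30 = 3.9375.
%ΔEPS = DCL × %ΔSales = 3.9375 × -8.5% = -33.5%.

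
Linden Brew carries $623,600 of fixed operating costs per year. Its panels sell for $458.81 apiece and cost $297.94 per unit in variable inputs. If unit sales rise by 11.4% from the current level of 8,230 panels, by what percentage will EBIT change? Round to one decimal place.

+21.6%

At 8,230 units, contribution = 8,230 × $160.87 = $1,323,960.10.
Operating income = contribution − fixed costs = $1,323,960.10 − $623,600 = $700,360.10.
DOL = contribution ÷ EBIT = $1,323,960.10 ÷ $700,360.10 = 1.8904.
Operating income changes by 1.8904 × +11.4% = +21.6%.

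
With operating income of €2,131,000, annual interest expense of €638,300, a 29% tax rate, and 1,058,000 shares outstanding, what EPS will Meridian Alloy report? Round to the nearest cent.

€1.00

Interest = €638,300.00, so EBT = €2,131,000 − €638,300.00 = €1,492,700.00.
After tax at 29%: net income = €1,492,700.00 × 0.71 = €1,059,817.00.
Per share: €1,059,817.00 / 1,058,000 shares = €1.00.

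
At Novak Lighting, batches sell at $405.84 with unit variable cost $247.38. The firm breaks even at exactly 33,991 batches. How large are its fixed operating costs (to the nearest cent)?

Each unit contributes $405.84 − $247.38 = $158.46.
Since BE = FC / CM, FC = 33,991 × $158.46 = $5,386,213.86.

$5,386,213.86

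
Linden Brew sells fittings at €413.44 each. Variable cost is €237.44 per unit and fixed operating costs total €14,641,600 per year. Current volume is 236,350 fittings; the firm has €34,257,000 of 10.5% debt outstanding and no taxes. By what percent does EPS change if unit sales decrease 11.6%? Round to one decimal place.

-20.7%

Total contribution margin = 236,350 × €176.00 = €41,597,600.00.
Operating income = contribution − fixed costs = €41,597,600.00 − €14,641,600 = €26,956,000.00.
After interest of €3,596,985.00, pre-tax earnings = €23,359,015.00.
DCL = total CM / (EBIT − I) = €41,597,600.00 / €23,359,015.00 = 1.7808.
EPS therefore changes by 1.7808 × (-11.6%) = -20.7%.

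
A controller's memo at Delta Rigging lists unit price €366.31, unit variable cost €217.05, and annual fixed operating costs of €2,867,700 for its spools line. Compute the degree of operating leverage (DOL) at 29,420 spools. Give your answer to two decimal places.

2.88

Contribution at this volume is 29,420 × €149.26 = €4,391,229.20.
EBIT = €4,391,229.20 − €2,867,700 = €1,523,529.20.
Degree of operating leverage = €4,391,229.20 / €1,523,529.20 = 2.8823.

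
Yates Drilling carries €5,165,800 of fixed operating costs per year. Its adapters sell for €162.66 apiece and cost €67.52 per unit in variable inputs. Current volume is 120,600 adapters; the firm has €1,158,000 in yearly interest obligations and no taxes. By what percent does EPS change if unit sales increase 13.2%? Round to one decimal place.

Total contribution margin = 120,600 × €95.14 = €11,473,884.00.
Operating income = contribution − fixed costs = €11,473,884.00 − €5,165,800 = €6,308,084.00.
Interest = €1,158,000.00, so EBIT − I = €5,150,084.00.
Degree of combined leverage = contribution ÷ (EBIT − I) = €11,473,884.00 ÷ €5,150,084.00 = 2.2279.
EPS therefore changes by 2.2279 × (+13.2%) = +29.4%.

+29.4%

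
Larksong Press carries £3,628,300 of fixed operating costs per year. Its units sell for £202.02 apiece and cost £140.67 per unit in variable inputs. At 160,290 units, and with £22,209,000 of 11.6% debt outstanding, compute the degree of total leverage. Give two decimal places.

2.71

Contribution at this volume is 160,290 × £61.35 = £9,833,791.50.
EBIT = £9,833,791.50 − £3,628,300 = £6,205,491.50. Interest = £2,576,244.00.
DOL = £9,833,791.50 ÷ £6,205,491.50 = 1.5847; DFL = £6,205,491.50 ÷ £3,629,247.50 = 1.7099.
DCL = DOL × DFL = 1.5847 × 1.7099 = 2.7097.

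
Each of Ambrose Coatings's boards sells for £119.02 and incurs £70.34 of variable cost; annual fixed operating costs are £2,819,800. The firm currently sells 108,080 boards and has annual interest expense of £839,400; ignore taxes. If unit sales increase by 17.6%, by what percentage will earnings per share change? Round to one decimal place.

+57.8%

At 108,080 units, contribution = 108,080 × £48.68 = £5,261,334.40.
EBIT = £5,261,334.40 − £2,819,800 = £2,441,534.40.
After interest of £839,400.00, pre-tax earnings = £1,602,134.40.
Degree of combined leverage = contribution ÷ (EBIT − I) = £5,261,334.40 ÷ £1,602,134.40 = 3.2840.
%ΔEPS = DCL × %ΔSales = 3.2840 × +17.6% = +57.8%.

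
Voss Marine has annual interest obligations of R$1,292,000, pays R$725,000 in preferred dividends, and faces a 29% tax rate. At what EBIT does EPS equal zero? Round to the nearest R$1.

R$2,313,127

Preferred dividends are paid after tax, so their pre-tax equivalent is R$725,000 ÷ (1 − 0.29) = R$1,021,126.76.
EPS = 0 when EBIT covers interest plus the pre-tax preferred burden: R$1,292,000 + R$1,021,126.76 = R$2,313,126.76.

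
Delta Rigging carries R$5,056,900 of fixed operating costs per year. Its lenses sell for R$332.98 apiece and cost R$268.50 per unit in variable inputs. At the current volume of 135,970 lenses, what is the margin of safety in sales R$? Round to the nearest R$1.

R$19,161,045

Contribution margin per unit = R$332.98 − R$268.50 = R$64.48. Break-even units = R$5,056,900 ÷ R$64.48 = 78,425.87; break-even revenue = 78,425.87 × R$332.98 = R$26,114,245.69.
Current sales = 135,970 × R$332.98 = R$45,275,290.60.
Margin of safety = R$45,275,290.60 − R$26,114,245.69 = R$19,161,045.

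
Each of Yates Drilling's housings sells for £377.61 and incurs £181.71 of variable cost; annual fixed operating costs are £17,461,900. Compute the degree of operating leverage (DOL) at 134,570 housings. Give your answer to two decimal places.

Total contribution margin = 134,570 × £195.90 = £26,362,263.00.
Operating income = contribution − fixed costs = £26,362,263.00 − £17,461,900 = £8,900,363.00.
Degree of operating leverage = £26,362,263.00 / £8,900,363.00 = 2.9619.

2.96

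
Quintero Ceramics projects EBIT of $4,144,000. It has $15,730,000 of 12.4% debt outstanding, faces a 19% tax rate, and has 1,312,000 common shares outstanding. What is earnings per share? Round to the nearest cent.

Pre-tax income = $4,144,000 − $1,950,520.00 = $2,193,480.00.
Net income = $2,193,480.00 × (1 − 0.19) = $1,776,718.80.
EPS = $1,776,718.80 ÷ 1,312,000 = $1.35.

$1.35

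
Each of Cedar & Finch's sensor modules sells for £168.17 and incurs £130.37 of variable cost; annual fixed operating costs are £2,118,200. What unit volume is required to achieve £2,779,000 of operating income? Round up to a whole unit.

129,556 sensor modules

Unit CM = price − variable cost = £168.17 − £130.37 = £37.80.
Units = (FC + target) / CM = (£2,118,200 + £2,779,000) / £37.80 = 129,555.56, so 129,556 sensor modules.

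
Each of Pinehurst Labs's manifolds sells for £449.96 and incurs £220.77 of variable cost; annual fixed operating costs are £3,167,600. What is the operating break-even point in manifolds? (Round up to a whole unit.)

13,821 manifolds

Unit CM = price − variable cost = £449.96 − £220.77 = £229.19.
Break-even volume = fixed costs ÷ CM per unit = £3,167,600 ÷ £229.19 = 13,820.85, so 13,821 manifolds.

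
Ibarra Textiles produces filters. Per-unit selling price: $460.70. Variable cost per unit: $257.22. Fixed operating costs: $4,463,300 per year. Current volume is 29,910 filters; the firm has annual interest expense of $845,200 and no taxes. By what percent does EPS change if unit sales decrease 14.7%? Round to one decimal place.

-115.1%

Contribution at this volume is 29,910 × $203.48 = $6,086,086.80.
Subtracting fixed costs: EBIT = $6,086,086.80 − $4,463,300 = $1,622,786.80.
Interest = $845,200.00, so EBIT − I = $777,586.80.
DCL = total CM / (EBIT − I) = $6,086,086.80 / $777,586.80 = 7.8269.
%ΔEPS = DCL × %ΔSales = 7.8269 × -14.7% = -115.1%.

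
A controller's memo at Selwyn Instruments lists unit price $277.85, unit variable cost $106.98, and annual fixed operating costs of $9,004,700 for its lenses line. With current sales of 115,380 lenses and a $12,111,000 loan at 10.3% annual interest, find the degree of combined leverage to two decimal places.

At 115,380 units, contribution = 115,380 × $170.87 = $19,714,980.60.
Subtracting fixed costs: EBIT = $19,714,980.60 − $9,004,700 = $10,710,280.60. Interest = $1,247,433.00.
DOL = $19,714,980.60 ÷ $10,710,280.60 = 1.8408; DFL = $10,710,280.60 ÷ $9,462,847.60 = 1.1318.
Combined leverage = 1.8408 × 1.1318 = 2.0834.

2.08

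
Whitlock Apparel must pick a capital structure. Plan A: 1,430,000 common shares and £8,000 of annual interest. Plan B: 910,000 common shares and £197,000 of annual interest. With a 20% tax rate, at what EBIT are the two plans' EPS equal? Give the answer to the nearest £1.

Set EPS_A = EPS_B: (EBIT − £8,000)(1 − 0.20) ÷ 1,430,000 = (EBIT − £197,000)(1 − 0.20) ÷ 910,000.
Cancelling (1 − t) and cross-multiplying: 910,000·(EBIT − 8,000) = 1,430,000·(EBIT − 197,000).
Solving, EBIT = (197,000·1,430,000 − 8,000·910,000) / (1,430,000 − 910,000) = 274,430,000,000 / 520,000 = 527,750.00.

£527,750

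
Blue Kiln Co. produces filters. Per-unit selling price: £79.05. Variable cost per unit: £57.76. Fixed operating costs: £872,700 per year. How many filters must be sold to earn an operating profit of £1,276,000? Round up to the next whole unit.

Each unit contributes £79.05 − £57.76 = £21.29.
Units = (FC + target) / CM = (£872,700 + £1,276,000) / £21.29 = 100,925.32, so 100,926 filters.

100,926 filters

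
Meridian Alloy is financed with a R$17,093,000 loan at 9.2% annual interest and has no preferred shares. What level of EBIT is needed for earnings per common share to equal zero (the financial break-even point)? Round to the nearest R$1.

R$1,572,556

Annual interest = 9.2% × R$17,093,000 = R$1,572,556.00.
Without preferred stock the financial break-even is simply EBIT = interest = R$1,572,556.00.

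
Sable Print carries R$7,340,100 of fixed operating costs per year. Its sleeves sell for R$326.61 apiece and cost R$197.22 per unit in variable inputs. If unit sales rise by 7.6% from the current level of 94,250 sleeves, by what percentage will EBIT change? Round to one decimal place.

+19.1%

Total contribution margin = 94,250 × R$129.39 = R$12,195,007.50.
Subtracting fixed costs: EBIT = R$12,195,007.50 − R$7,340,100 = R$4,854,907.50.
DOL = contribution ÷ EBIT = R$12,195,007.50 ÷ R$4,854,907.50 = 2.5119.
So EBIT moves 2.5119 × (+7.6%) = +19.1%.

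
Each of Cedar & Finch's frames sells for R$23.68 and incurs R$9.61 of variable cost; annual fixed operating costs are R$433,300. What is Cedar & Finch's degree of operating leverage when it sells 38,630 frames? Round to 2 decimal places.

4.93

At 38,630 units, contribution = 38,630 × R$14.07 = R$543,524.10.
EBIT = R$543,524.10 − R$433,300 = R$110,224.10.
So DOL = total CM / EBIT = R$543,524.10 / R$110,224.10 = 4.9311.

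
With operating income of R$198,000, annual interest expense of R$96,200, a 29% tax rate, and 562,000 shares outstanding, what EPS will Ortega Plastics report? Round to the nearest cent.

Pre-tax income = R$198,000 − R$96,200.00 = R$101,800.00.
After tax at 29%: net income = R$101,800.00 × 0.71 = R$72,278.00.
Per share: R$72,278.00 / 562,000 shares = R$0.13.

R$0.13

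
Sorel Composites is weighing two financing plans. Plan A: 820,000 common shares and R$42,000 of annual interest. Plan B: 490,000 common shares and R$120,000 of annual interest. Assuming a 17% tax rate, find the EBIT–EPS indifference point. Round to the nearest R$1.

R$235,818

At indifference, (EBIT − 42,000)(1 − t)/820,000 = (EBIT − 120,000)(1 − t)/490,000.
Cancelling (1 − t) and cross-multiplying: 490,000·(EBIT − 42,000) = 820,000·(EBIT − 120,000).
Solving, EBIT = (120,000·820,000 − 42,000·490,000) / (820,000 − 490,000) = 77,820,000,000 / 330,000 = 235,818.18.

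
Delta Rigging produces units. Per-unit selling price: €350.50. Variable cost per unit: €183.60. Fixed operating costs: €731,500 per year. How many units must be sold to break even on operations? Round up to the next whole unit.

4,383 units

Each unit contributes €350.50 − €183.60 = €166.90.
Break-even Q = €731,500 / €166.90 = 4,382.86 → 4,383 units.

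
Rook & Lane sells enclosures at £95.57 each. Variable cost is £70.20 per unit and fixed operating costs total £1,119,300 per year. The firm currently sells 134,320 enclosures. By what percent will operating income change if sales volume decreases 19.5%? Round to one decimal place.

-29.0%

Contribution at this volume is 134,320 × £25.37 = £3,407,698.40.
Operating income = contribution − fixed costs = £3,407,698.40 − £1,119,300 = £2,288,398.40.
Degree of operating leverage = £3,407,698.40 / £2,288,398.40 = 1.4891.
So EBIT moves 1.4891 × (-19.5%) = -29.0%.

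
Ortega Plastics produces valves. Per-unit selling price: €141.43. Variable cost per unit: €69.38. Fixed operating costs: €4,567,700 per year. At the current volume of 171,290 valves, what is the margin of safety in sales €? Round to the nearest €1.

Each unit contributes €141.43 − €69.38 = €72.05. Break-even units = €4,567,700 ÷ €72.05 = 63,396.25; break-even revenue = 63,396.25 × €141.43 = €8,966,132.01.
Current sales = 171,290 × €141.43 = €24,225,544.70.
Margin of safety = €24,225,544.70 − €8,966,132.01 = €15,259,413.

€15,259,413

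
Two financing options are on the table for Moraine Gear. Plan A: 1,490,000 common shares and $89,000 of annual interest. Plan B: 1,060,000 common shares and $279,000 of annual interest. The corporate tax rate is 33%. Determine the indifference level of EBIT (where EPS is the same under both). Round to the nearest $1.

Set EPS_A = EPS_B: (EBIT − $89,000)(1 − 0.33) ÷ 1,490,000 = (EBIT − $279,000)(1 − 0.33) ÷ 1,060,000.
Cancelling (1 − t) and cross-multiplying: 1,060,000·(EBIT − 89,000) = 1,490,000·(EBIT − 279,000).
Solving, EBIT = (279,000·1,490,000 − 89,000·1,060,000) / (1,490,000 − 1,060,000) = 321,370,000,000 / 430,000 = 747,372.09.

$747,372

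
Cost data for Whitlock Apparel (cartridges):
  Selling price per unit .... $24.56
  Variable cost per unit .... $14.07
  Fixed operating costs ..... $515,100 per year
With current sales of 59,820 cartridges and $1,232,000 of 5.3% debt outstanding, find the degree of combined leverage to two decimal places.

13.32

Contribution at this volume is 59,820 × $10.49 = $627,511.80.
Subtracting fixed costs: EBIT = $627,511.80 − $515,100 = $112,411.80. Interest = $65,296.00.
DOL = $627,511.80 ÷ $112,411.80 = 5.5823; DFL = $112,411.80 ÷ $47,115.80 = 2.3859.
Combined leverage = 5.5823 × 2.3859 = 13.3188.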